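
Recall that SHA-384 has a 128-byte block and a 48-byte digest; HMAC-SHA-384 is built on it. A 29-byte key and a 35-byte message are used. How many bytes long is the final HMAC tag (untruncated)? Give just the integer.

48

The tag is one SHA-384 digest: 48 bytes.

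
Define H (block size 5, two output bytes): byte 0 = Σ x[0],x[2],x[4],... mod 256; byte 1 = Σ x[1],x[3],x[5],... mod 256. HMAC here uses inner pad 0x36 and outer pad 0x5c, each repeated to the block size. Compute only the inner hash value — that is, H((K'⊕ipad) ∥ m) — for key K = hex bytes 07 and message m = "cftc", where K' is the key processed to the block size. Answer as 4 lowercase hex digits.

6643

Key hex bytes 07 is 1 byte ≤ B = 5; zero-pad to 5 bytes: K' = 07 00 00 00 00.
K' ⊕ ipad = 31 36 36 36 36.
Inner input = 31 36 36 36 36 ∥ 63 66 74 63.
Inner hash: even-index sum = 358 mod 256 = 102; odd-index sum = 323 mod 256 = 67 → 66 43.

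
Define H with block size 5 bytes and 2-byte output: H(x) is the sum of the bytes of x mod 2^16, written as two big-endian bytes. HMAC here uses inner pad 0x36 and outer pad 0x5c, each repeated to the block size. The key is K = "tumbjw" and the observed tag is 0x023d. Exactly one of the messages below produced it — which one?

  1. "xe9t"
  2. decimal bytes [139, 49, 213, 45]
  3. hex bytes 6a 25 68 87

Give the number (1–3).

Key "tumbjw" = 74 75 6d 62 6a 77 is 6 bytes > B = 5, so hash it first: H(key) = 02 99, then zero-pad to 5 bytes: K' = 02 99 00 00 00.
K' ⊕ ipad = 34 af 36 36 36; K' ⊕ opad = 5e c5 5c 5c 5c.
m1: inner = H(34 af 36 36 36 78 65 39 74) = 03 0f; tag = H(5e c5 5c 5c 5c 03 0f) = 0249
m2: inner = H(34 af 36 36 36 8b 31 d5 2d) = 03 43; tag = H(5e c5 5c 5c 5c 03 43) = 027d
m3: inner = H(34 af 36 36 36 6a 25 68 87) = 03 03; tag = H(5e c5 5c 5c 5c 03 03) = 023d ← matches

3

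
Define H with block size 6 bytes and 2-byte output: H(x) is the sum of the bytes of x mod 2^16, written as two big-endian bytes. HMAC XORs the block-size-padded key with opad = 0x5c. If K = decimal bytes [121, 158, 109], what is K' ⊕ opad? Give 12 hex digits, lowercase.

25c2315c5c5c

Key decimal bytes [121, 158, 109] = 79 9e 6d is 3 bytes ≤ B = 6; zero-pad to 6 bytes: K' = 79 9e 6d 00 00 00.
XOR each byte with 0x5c: 79⊕5c=25, 9e⊕5c=c2, 6d⊕5c=31, 00⊕5c=5c, 00⊕5c=5c, 00⊕5c=5c.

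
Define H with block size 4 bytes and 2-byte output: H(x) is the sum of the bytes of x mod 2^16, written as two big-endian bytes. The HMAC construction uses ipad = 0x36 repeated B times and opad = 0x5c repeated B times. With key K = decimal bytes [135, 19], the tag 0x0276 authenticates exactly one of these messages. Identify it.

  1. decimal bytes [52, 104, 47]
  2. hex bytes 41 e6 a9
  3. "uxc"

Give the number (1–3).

Key decimal bytes [135, 19] = 87 13 is 2 bytes ≤ B = 4; zero-pad to 4 bytes: K' = 87 13 00 00.
K' ⊕ ipad = b1 25 36 36; K' ⊕ opad = db 4f 5c 5c.
m1: inner = H(b1 25 36 36 34 68 2f) = 02 0d; tag = H(db 4f 5c 5c 02 0d) = 01f1
m2: inner = H(b1 25 36 36 41 e6 a9) = 03 12; tag = H(db 4f 5c 5c 03 12) = 01f7
m3: inner = H(b1 25 36 36 75 78 63) = 02 92; tag = H(db 4f 5c 5c 02 92) = 0276 ← matches

3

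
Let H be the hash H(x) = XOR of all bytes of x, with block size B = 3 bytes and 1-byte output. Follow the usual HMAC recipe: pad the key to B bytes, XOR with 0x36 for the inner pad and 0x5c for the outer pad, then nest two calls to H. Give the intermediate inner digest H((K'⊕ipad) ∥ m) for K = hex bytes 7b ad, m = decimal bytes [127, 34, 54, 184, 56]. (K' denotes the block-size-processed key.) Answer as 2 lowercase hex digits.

0b

Key hex bytes 7b ad is 2 bytes ≤ B = 3; zero-pad to 3 bytes: K' = 7b ad 00.
K' ⊕ ipad = 4d 9b 36.
Inner input = 4d 9b 36 ∥ 7f 22 36 b8 38.
Inner hash: XOR 4d⊕9b⊕36⊕7f⊕22⊕36⊕b8⊕38 = 0b.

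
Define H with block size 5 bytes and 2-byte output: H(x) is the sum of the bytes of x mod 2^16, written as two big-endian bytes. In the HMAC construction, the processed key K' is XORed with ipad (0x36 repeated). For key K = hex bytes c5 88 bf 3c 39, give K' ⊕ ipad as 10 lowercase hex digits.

Key hex bytes c5 88 bf 3c 39 is exactly B = 5 bytes: K' = c5 88 bf 3c 39.
XOR each byte with 0x36: c5⊕36=f3, 88⊕36=be, bf⊕36=89, 3c⊕36=0a, 39⊕36=0f.

f3be890a0f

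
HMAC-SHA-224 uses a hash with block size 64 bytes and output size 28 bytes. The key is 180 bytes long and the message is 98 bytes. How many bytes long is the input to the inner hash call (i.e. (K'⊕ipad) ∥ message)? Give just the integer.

162

Key is 180 > 64 bytes, so it is hashed to 28 bytes then zero-padded to 64: |K'| = 64.
Inner input = (K'⊕ipad) ∥ m → 64 + 98 = 162 bytes.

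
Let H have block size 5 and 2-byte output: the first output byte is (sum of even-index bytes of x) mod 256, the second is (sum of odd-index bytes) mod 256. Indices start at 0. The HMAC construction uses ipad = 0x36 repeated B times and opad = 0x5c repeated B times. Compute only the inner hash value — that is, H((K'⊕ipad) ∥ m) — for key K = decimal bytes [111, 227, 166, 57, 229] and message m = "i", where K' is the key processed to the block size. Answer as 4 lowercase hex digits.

bc4d

Key decimal bytes [111, 227, 166, 57, 229] = 6f e3 a6 39 e5 is exactly B = 5 bytes: K' = 6f e3 a6 39 e5.
K' ⊕ ipad = 59 d5 90 0f d3.
Inner input = 59 d5 90 0f d3 ∥ 69.
Inner hash: even-index sum = 444 mod 256 = 188; odd-index sum = 333 mod 256 = 77 → bc 4d.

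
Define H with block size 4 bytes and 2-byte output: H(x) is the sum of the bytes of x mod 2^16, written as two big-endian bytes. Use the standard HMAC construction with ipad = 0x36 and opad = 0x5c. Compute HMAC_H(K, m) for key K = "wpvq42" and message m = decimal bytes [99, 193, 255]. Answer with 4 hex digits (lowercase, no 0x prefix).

0245

Key "wpvq42" = 77 70 76 71 34 32 is 6 bytes > B = 4, so hash it first: H(key) = 02 34, then zero-pad to 4 bytes: K' = 02 34 00 00.
K' ⊕ ipad = 34 02 36 36.  K' ⊕ opad = 5e 68 5c 5c.
Inner input = (K'⊕ipad) ∥ m = 34 02 36 36 ∥ 63 c1 ff.
Inner hash: sum = 52+2+54+54+99+193+255 = 709 → 02 c5.
Outer input = (K'⊕opad) ∥ inner = 5e 68 5c 5c ∥ 02 c5.
Outer hash (tag): sum = 94+104+92+92+2+197 = 581 → 02 45.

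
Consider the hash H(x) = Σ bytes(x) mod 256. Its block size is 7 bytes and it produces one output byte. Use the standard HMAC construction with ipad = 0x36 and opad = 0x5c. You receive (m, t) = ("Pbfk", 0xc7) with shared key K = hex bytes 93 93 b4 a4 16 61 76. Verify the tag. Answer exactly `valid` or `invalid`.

valid

Key hex bytes 93 93 b4 a4 16 61 76 is exactly B = 7 bytes: K' = 93 93 b4 a4 16 61 76.
K' ⊕ ipad = a5 a5 82 92 20 57 40; K' ⊕ opad = cf cf e8 f8 4a 3d 2a.
Inner hash: sum = 165+165+130+146+32+87+64+80+98+102+107 = 1176; mod 256 = 152 → 98.
Outer hash (recomputed tag): sum = 207+207+232+248+74+61+42+152 = 1223; mod 256 = 199 → c7.
Recomputed tag = c7; claimed = c7 → match.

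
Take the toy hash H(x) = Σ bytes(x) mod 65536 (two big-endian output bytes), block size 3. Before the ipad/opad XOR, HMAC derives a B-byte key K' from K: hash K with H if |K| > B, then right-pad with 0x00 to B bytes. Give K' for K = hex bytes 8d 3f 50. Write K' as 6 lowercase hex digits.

Key hex bytes 8d 3f 50 is exactly B = 3 bytes: K' = 8d 3f 50.

8d3f50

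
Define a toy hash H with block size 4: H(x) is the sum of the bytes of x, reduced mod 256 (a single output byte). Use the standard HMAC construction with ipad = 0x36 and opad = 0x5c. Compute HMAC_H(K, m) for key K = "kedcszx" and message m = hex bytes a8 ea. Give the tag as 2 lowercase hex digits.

Key "kedcszx" = 6b 65 64 63 73 7a 78 is 7 bytes > B = 4, so hash it first: H(key) = fc, then zero-pad to 4 bytes: K' = fc 00 00 00.
K' ⊕ ipad = ca 36 36 36.  K' ⊕ opad = a0 5c 5c 5c.
Inner input = (K'⊕ipad) ∥ m = ca 36 36 36 ∥ a8 ea.
Inner hash: sum = 202+54+54+54+168+234 = 766; mod 256 = 254 → fe.
Outer input = (K'⊕opad) ∥ inner = a0 5c 5c 5c ∥ fe.
Outer hash (tag): sum = 160+92+92+92+254 = 690; mod 256 = 178 → b2.

b2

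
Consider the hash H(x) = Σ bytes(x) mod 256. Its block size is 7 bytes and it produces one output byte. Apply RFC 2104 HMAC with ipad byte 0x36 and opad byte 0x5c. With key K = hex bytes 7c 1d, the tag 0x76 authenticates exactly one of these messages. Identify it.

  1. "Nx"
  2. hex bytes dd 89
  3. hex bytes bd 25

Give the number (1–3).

Key hex bytes 7c 1d is 2 bytes ≤ B = 7; zero-pad to 7 bytes: K' = 7c 1d 00 00 00 00 00.
K' ⊕ ipad = 4a 2b 36 36 36 36 36; K' ⊕ opad = 20 41 5c 5c 5c 5c 5c.
m1: inner = H(4a 2b 36 36 36 36 36 4e 78) = 49; tag = H(20 41 5c 5c 5c 5c 5c 49) = 76 ← matches
m2: inner = H(4a 2b 36 36 36 36 36 dd 89) = e9; tag = H(20 41 5c 5c 5c 5c 5c e9) = 16
m3: inner = H(4a 2b 36 36 36 36 36 bd 25) = 65; tag = H(20 41 5c 5c 5c 5c 5c 65) = 92

1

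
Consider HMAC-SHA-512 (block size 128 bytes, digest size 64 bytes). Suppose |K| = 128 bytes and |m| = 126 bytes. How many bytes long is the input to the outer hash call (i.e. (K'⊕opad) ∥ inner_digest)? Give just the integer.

Key is 128 ≤ 128 bytes, zero-padded: |K'| = 128.
Outer input = (K'⊕opad) ∥ H(inner) → 128 + 64 = 192 bytes.

192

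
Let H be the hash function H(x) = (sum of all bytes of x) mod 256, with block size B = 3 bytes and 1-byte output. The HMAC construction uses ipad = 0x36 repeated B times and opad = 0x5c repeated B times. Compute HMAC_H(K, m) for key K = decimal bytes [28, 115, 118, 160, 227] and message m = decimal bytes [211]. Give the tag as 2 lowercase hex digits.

Key decimal bytes [28, 115, 118, 160, 227] = 1c 73 76 a0 e3 is 5 bytes > B = 3, so hash it first: H(key) = 88, then zero-pad to 3 bytes: K' = 88 00 00.
K' ⊕ ipad = be 36 36.  K' ⊕ opad = d4 5c 5c.
Inner input = (K'⊕ipad) ∥ m = be 36 36 ∥ d3.
Inner hash: sum = 190+54+54+211 = 509; mod 256 = 253 → fd.
Outer input = (K'⊕opad) ∥ inner = d4 5c 5c ∥ fd.
Outer hash (tag): sum = 212+92+92+253 = 649; mod 256 = 137 → 89.

89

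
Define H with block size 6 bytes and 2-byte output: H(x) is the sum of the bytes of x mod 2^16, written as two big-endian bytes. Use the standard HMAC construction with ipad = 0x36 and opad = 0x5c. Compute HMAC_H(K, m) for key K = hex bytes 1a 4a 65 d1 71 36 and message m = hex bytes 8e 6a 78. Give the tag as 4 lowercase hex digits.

Key hex bytes 1a 4a 65 d1 71 36 is exactly B = 6 bytes: K' = 1a 4a 65 d1 71 36.
K' ⊕ ipad = 2c 7c 53 e7 47 00.  K' ⊕ opad = 46 16 39 8d 2d 6a.
Inner input = (K'⊕ipad) ∥ m = 2c 7c 53 e7 47 00 ∥ 8e 6a 78.
Inner hash: sum = 44+124+83+231+71+0+142+106+120 = 921 → 03 99.
Outer input = (K'⊕opad) ∥ inner = 46 16 39 8d 2d 6a ∥ 03 99.
Outer hash (tag): sum = 70+22+57+141+45+106+3+153 = 597 → 02 55.

0255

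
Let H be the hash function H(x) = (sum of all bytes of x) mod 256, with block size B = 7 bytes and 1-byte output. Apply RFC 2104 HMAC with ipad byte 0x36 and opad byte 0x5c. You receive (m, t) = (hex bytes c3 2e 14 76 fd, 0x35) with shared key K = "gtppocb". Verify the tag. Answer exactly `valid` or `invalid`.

Key "gtppocb" = 67 74 70 70 6f 63 62 is exactly B = 7 bytes: K' = 67 74 70 70 6f 63 62.
K' ⊕ ipad = 51 42 46 46 59 55 54; K' ⊕ opad = 3b 28 2c 2c 33 3f 3e.
Inner hash: sum = 81+66+70+70+89+85+84+195+46+20+118+253 = 1177; mod 256 = 153 → 99.
Outer hash (recomputed tag): sum = 59+40+44+44+51+63+62+153 = 516; mod 256 = 4 → 04.
Recomputed tag = 04; claimed = 35 → mismatch.

invalid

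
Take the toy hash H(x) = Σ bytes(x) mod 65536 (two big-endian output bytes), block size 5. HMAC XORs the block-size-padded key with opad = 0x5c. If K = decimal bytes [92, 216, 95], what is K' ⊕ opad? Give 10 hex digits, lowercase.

Key decimal bytes [92, 216, 95] = 5c d8 5f is 3 bytes ≤ B = 5; zero-pad to 5 bytes: K' = 5c d8 5f 00 00.
XOR each byte with 0x5c: 5c⊕5c=00, d8⊕5c=84, 5f⊕5c=03, 00⊕5c=5c, 00⊕5c=5c.

0084035c5c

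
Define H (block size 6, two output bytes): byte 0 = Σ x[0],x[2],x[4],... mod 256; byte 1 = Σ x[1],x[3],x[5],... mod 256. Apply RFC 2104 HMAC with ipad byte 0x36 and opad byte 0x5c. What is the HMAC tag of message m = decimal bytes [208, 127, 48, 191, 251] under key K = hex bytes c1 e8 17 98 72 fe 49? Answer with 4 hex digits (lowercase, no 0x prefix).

Key hex bytes c1 e8 17 98 72 fe 49 is 7 bytes > B = 6, so hash it first: H(key) = 93 7e, then zero-pad to 6 bytes: K' = 93 7e 00 00 00 00.
K' ⊕ ipad = a5 48 36 36 36 36.  K' ⊕ opad = cf 22 5c 5c 5c 5c.
Inner input = (K'⊕ipad) ∥ m = a5 48 36 36 36 36 ∥ d0 7f 30 bf fb.
Inner hash: even-index sum = 780 mod 256 = 12; odd-index sum = 498 mod 256 = 242 → 0c f2.
Outer input = (K'⊕opad) ∥ inner = cf 22 5c 5c 5c 5c ∥ 0c f2.
Outer hash (tag): even-index sum = 403 mod 256 = 147; odd-index sum = 460 mod 256 = 204 → 93 cc.

93cc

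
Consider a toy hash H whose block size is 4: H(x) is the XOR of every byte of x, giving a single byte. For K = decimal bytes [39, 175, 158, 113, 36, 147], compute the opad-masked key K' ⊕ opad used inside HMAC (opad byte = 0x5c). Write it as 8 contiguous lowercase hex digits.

8c5c5c5c

Key decimal bytes [39, 175, 158, 113, 36, 147] = 27 af 9e 71 24 93 is 6 bytes > B = 4, so hash it first: H(key) = d0, then zero-pad to 4 bytes: K' = d0 00 00 00.
XOR each byte with 0x5c: d0⊕5c=8c, 00⊕5c=5c, 00⊕5c=5c, 00⊕5c=5c.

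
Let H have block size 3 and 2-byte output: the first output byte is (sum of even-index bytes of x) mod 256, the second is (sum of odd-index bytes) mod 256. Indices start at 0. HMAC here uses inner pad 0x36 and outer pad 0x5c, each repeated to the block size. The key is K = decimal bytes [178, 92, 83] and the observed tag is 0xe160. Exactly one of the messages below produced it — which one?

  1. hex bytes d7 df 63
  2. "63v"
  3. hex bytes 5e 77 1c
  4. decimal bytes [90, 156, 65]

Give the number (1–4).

3

Key decimal bytes [178, 92, 83] = b2 5c 53 is exactly B = 3 bytes: K' = b2 5c 53.
K' ⊕ ipad = 84 6a 65; K' ⊕ opad = ee 00 0f.
m1: inner = H(84 6a 65 d7 df 63) = c8 a4; tag = H(ee 00 0f c8 a4) = a1c8
m2: inner = H(84 6a 65 36 33 76) = 1c 16; tag = H(ee 00 0f 1c 16) = 131c
m3: inner = H(84 6a 65 5e 77 1c) = 60 e4; tag = H(ee 00 0f 60 e4) = e160 ← matches
m4: inner = H(84 6a 65 5a 9c 41) = 85 05; tag = H(ee 00 0f 85 05) = 0285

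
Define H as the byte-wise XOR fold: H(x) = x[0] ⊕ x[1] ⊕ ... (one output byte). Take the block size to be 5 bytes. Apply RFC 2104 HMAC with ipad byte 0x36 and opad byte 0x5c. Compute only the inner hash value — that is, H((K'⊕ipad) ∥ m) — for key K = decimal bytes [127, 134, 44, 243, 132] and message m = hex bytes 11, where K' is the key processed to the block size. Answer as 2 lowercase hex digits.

Key decimal bytes [127, 134, 44, 243, 132] = 7f 86 2c f3 84 is exactly B = 5 bytes: K' = 7f 86 2c f3 84.
K' ⊕ ipad = 49 b0 1a c5 b2.
Inner input = 49 b0 1a c5 b2 ∥ 11.
Inner hash: XOR 49⊕b0⊕1a⊕c5⊕b2⊕11 = 85.

85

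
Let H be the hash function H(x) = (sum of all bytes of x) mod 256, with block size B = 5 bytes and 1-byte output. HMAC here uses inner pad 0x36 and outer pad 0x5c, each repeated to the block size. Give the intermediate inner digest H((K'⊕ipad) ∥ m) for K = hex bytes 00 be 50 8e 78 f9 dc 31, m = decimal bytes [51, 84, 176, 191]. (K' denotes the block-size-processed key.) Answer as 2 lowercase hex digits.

Key hex bytes 00 be 50 8e 78 f9 dc 31 is 8 bytes > B = 5, so hash it first: H(key) = 1a, then zero-pad to 5 bytes: K' = 1a 00 00 00 00.
K' ⊕ ipad = 2c 36 36 36 36.
Inner input = 2c 36 36 36 36 ∥ 33 54 b0 bf.
Inner hash: sum = 44+54+54+54+54+51+84+176+191 = 762; mod 256 = 250 → fa.

fa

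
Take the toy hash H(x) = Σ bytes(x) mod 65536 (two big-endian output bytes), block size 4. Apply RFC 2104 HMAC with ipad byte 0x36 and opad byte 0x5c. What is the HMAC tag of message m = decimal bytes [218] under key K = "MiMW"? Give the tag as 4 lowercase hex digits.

Key "MiMW" = 4d 69 4d 57 is exactly B = 4 bytes: K' = 4d 69 4d 57.
K' ⊕ ipad = 7b 5f 7b 61.  K' ⊕ opad = 11 35 11 0b.
Inner input = (K'⊕ipad) ∥ m = 7b 5f 7b 61 ∥ da.
Inner hash: sum = 123+95+123+97+218 = 656 → 02 90.
Outer input = (K'⊕opad) ∥ inner = 11 35 11 0b ∥ 02 90.
Outer hash (tag): sum = 17+53+17+11+2+144 = 244 → 00 f4.

00f4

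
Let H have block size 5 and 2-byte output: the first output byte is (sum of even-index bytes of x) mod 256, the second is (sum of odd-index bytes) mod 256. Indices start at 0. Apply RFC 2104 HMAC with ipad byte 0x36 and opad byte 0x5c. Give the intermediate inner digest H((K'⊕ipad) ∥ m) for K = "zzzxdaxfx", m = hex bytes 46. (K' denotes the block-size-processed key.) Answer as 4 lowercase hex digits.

ea0b

Key "zzzxdaxfx" = 7a 7a 7a 78 64 61 78 66 78 is 9 bytes > B = 5, so hash it first: H(key) = 48 b9, then zero-pad to 5 bytes: K' = 48 b9 00 00 00.
K' ⊕ ipad = 7e 8f 36 36 36.
Inner input = 7e 8f 36 36 36 ∥ 46.
Inner hash: even-index sum = 234 mod 256 = 234; odd-index sum = 267 mod 256 = 11 → ea 0b.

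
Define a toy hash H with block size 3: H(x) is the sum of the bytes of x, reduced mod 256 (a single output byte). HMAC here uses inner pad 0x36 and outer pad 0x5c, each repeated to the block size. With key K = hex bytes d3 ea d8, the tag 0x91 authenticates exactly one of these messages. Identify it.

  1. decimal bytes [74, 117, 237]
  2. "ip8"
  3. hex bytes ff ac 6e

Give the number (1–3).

3

Key hex bytes d3 ea d8 is exactly B = 3 bytes: K' = d3 ea d8.
K' ⊕ ipad = e5 dc ee; K' ⊕ opad = 8f b6 84.
m1: inner = H(e5 dc ee 4a 75 ed) = 5b; tag = H(8f b6 84 5b) = 24
m2: inner = H(e5 dc ee 69 70 38) = c0; tag = H(8f b6 84 c0) = 89
m3: inner = H(e5 dc ee ff ac 6e) = c8; tag = H(8f b6 84 c8) = 91 ← matches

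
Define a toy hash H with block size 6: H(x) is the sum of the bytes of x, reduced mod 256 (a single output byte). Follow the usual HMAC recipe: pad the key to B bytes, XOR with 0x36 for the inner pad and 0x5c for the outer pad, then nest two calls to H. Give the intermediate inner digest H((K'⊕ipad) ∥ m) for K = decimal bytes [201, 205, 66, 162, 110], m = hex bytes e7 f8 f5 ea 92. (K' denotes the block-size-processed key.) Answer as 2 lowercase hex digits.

e0

Key decimal bytes [201, 205, 66, 162, 110] = c9 cd 42 a2 6e is 5 bytes ≤ B = 6; zero-pad to 6 bytes: K' = c9 cd 42 a2 6e 00.
K' ⊕ ipad = ff fb 74 94 58 36.
Inner input = ff fb 74 94 58 36 ∥ e7 f8 f5 ea 92.
Inner hash: sum = 255+251+116+148+88+54+231+248+245+234+146 = 2016; mod 256 = 224 → e0.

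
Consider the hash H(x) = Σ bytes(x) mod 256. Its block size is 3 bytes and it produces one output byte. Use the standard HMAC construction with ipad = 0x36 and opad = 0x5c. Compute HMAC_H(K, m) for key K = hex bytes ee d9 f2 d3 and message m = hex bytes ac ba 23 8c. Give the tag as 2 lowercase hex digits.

c3

Key hex bytes ee d9 f2 d3 is 4 bytes > B = 3, so hash it first: H(key) = 8c, then zero-pad to 3 bytes: K' = 8c 00 00.
K' ⊕ ipad = ba 36 36.  K' ⊕ opad = d0 5c 5c.
Inner input = (K'⊕ipad) ∥ m = ba 36 36 ∥ ac ba 23 8c.
Inner hash: sum = 186+54+54+172+186+35+140 = 827; mod 256 = 59 → 3b.
Outer input = (K'⊕opad) ∥ inner = d0 5c 5c ∥ 3b.
Outer hash (tag): sum = 208+92+92+59 = 451; mod 256 = 195 → c3.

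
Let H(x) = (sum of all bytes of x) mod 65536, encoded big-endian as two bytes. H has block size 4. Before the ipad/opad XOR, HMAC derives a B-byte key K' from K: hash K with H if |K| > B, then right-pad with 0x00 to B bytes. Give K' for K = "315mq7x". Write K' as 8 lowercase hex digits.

|K| = 7 > B = 4, so first hash the key.
H(K): sum = 51+49+53+109+113+55+120 = 550 → 02 26.
Zero-pad H(K) = 02 26 to 4 bytes: K' = 02 26 00 00.

02260000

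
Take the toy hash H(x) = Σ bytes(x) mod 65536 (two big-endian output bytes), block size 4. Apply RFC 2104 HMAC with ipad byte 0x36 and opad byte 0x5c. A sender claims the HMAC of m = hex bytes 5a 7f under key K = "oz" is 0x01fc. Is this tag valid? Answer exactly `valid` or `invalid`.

valid

Key "oz" = 6f 7a is 2 bytes ≤ B = 4; zero-pad to 4 bytes: K' = 6f 7a 00 00.
K' ⊕ ipad = 59 4c 36 36; K' ⊕ opad = 33 26 5c 5c.
Inner hash: sum = 89+76+54+54+90+127 = 490 → 01 ea.
Outer hash (recomputed tag): sum = 51+38+92+92+1+234 = 508 → 01 fc.
Recomputed tag = 01fc; claimed = 01fc → match.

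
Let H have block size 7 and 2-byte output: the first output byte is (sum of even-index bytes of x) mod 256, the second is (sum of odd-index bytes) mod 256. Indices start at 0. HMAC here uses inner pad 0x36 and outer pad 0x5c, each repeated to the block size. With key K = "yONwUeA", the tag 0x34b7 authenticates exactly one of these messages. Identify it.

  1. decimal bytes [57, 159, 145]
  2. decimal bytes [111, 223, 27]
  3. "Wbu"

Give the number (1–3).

1

Key "yONwUeA" = 79 4f 4e 77 55 65 41 is exactly B = 7 bytes: K' = 79 4f 4e 77 55 65 41.
K' ⊕ ipad = 4f 79 78 41 63 53 77; K' ⊕ opad = 25 13 12 2b 09 39 1d.
m1: inner = H(4f 79 78 41 63 53 77 39 9f 91) = 40 d7; tag = H(25 13 12 2b 09 39 1d 40 d7) = 34b7 ← matches
m2: inner = H(4f 79 78 41 63 53 77 6f df 1b) = 80 97; tag = H(25 13 12 2b 09 39 1d 80 97) = f4f7
m3: inner = H(4f 79 78 41 63 53 77 57 62 75) = 03 d9; tag = H(25 13 12 2b 09 39 1d 03 d9) = 367a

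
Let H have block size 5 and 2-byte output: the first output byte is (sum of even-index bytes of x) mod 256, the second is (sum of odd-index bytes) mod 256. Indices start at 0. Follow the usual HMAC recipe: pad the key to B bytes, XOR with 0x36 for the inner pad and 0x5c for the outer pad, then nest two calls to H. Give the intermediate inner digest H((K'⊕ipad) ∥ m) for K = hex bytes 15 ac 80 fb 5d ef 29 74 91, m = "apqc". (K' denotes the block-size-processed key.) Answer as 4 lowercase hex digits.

d944

Key hex bytes 15 ac 80 fb 5d ef 29 74 91 is 9 bytes > B = 5, so hash it first: H(key) = ac 0a, then zero-pad to 5 bytes: K' = ac 0a 00 00 00.
K' ⊕ ipad = 9a 3c 36 36 36.
Inner input = 9a 3c 36 36 36 ∥ 61 70 71 63.
Inner hash: even-index sum = 473 mod 256 = 217; odd-index sum = 324 mod 256 = 68 → d9 44.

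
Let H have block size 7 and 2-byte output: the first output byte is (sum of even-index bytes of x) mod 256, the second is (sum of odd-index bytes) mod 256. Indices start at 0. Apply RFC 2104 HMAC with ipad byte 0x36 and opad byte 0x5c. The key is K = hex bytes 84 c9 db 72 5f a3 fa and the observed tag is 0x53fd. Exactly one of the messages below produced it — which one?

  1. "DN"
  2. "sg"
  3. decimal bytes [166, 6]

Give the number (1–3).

Key hex bytes 84 c9 db 72 5f a3 fa is exactly B = 7 bytes: K' = 84 c9 db 72 5f a3 fa.
K' ⊕ ipad = b2 ff ed 44 69 95 cc; K' ⊕ opad = d8 95 87 2e 03 ff a6.
m1: inner = H(b2 ff ed 44 69 95 cc 44 4e) = 22 1c; tag = H(d8 95 87 2e 03 ff a6 22 1c) = 24e4
m2: inner = H(b2 ff ed 44 69 95 cc 73 67) = 3b 4b; tag = H(d8 95 87 2e 03 ff a6 3b 4b) = 53fd ← matches
m3: inner = H(b2 ff ed 44 69 95 cc a6 06) = da 7e; tag = H(d8 95 87 2e 03 ff a6 da 7e) = 869c

2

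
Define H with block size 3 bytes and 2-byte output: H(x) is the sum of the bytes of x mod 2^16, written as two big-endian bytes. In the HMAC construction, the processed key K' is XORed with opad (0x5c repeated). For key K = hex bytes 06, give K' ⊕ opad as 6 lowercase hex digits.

5a5c5c

Key hex bytes 06 is 1 byte ≤ B = 3; zero-pad to 3 bytes: K' = 06 00 00.
XOR each byte with 0x5c: 06⊕5c=5a, 00⊕5c=5c, 00⊕5c=5c.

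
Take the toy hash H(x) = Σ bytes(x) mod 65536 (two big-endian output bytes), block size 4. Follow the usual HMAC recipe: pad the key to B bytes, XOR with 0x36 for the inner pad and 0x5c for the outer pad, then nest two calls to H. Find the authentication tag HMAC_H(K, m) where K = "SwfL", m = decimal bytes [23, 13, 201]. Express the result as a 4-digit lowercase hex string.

Key "SwfL" = 53 77 66 4c is exactly B = 4 bytes: K' = 53 77 66 4c.
K' ⊕ ipad = 65 41 50 7a.  K' ⊕ opad = 0f 2b 3a 10.
Inner input = (K'⊕ipad) ∥ m = 65 41 50 7a ∥ 17 0d c9.
Inner hash: sum = 101+65+80+122+23+13+201 = 605 → 02 5d.
Outer input = (K'⊕opad) ∥ inner = 0f 2b 3a 10 ∥ 02 5d.
Outer hash (tag): sum = 15+43+58+16+2+93 = 227 → 00 e3.

00e3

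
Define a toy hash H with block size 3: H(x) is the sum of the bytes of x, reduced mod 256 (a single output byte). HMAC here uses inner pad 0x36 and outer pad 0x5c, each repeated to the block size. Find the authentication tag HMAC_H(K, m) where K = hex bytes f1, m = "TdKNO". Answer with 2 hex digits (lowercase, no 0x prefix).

38

Key hex bytes f1 is 1 byte ≤ B = 3; zero-pad to 3 bytes: K' = f1 00 00.
K' ⊕ ipad = c7 36 36.  K' ⊕ opad = ad 5c 5c.
Inner input = (K'⊕ipad) ∥ m = c7 36 36 ∥ 54 64 4b 4e 4f.
Inner hash: sum = 199+54+54+84+100+75+78+79 = 723; mod 256 = 211 → d3.
Outer input = (K'⊕opad) ∥ inner = ad 5c 5c ∥ d3.
Outer hash (tag): sum = 173+92+92+211 = 568; mod 256 = 56 → 38.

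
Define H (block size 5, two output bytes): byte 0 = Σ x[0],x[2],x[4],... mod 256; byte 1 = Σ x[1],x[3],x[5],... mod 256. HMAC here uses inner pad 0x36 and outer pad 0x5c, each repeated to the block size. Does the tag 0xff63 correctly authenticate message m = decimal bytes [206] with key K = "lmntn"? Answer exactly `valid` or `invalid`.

valid

Key "lmntn" = 6c 6d 6e 74 6e is exactly B = 5 bytes: K' = 6c 6d 6e 74 6e.
K' ⊕ ipad = 5a 5b 58 42 58; K' ⊕ opad = 30 31 32 28 32.
Inner hash: even-index sum = 266 mod 256 = 10; odd-index sum = 363 mod 256 = 107 → 0a 6b.
Outer hash (recomputed tag): even-index sum = 255 mod 256 = 255; odd-index sum = 99 mod 256 = 99 → ff 63.
Recomputed tag = ff63; claimed = ff63 → match.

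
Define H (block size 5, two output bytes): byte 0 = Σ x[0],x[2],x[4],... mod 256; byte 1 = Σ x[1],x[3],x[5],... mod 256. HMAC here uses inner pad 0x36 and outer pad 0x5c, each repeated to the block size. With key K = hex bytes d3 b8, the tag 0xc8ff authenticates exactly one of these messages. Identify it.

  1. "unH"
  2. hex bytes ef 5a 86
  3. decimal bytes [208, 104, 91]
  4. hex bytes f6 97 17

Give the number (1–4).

1

Key hex bytes d3 b8 is 2 bytes ≤ B = 5; zero-pad to 5 bytes: K' = d3 b8 00 00 00.
K' ⊕ ipad = e5 8e 36 36 36; K' ⊕ opad = 8f e4 5c 5c 5c.
m1: inner = H(e5 8e 36 36 36 75 6e 48) = bf 81; tag = H(8f e4 5c 5c 5c bf 81) = c8ff ← matches
m2: inner = H(e5 8e 36 36 36 ef 5a 86) = ab 39; tag = H(8f e4 5c 5c 5c ab 39) = 80eb
m3: inner = H(e5 8e 36 36 36 d0 68 5b) = b9 ef; tag = H(8f e4 5c 5c 5c b9 ef) = 36f9
m4: inner = H(e5 8e 36 36 36 f6 97 17) = e8 d1; tag = H(8f e4 5c 5c 5c e8 d1) = 1828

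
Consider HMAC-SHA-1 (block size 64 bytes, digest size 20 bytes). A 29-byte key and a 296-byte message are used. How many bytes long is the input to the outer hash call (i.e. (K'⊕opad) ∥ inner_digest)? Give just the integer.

Key is 29 ≤ 64 bytes, zero-padded: |K'| = 64.
Outer input = (K'⊕opad) ∥ H(inner) → 64 + 20 = 84 bytes.

84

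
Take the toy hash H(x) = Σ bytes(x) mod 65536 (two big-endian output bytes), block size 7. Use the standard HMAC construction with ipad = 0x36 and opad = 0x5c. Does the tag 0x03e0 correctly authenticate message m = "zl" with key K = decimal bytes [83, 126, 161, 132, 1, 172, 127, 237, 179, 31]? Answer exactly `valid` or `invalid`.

Key decimal bytes [83, 126, 161, 132, 1, 172, 127, 237, 179, 31] = 53 7e a1 84 01 ac 7f ed b3 1f is 10 bytes > B = 7, so hash it first: H(key) = 04 e1, then zero-pad to 7 bytes: K' = 04 e1 00 00 00 00 00.
K' ⊕ ipad = 32 d7 36 36 36 36 36; K' ⊕ opad = 58 bd 5c 5c 5c 5c 5c.
Inner hash: sum = 50+215+54+54+54+54+54+122+108 = 765 → 02 fd.
Outer hash (recomputed tag): sum = 88+189+92+92+92+92+92+2+253 = 992 → 03 e0.
Recomputed tag = 03e0; claimed = 03e0 → match.

valid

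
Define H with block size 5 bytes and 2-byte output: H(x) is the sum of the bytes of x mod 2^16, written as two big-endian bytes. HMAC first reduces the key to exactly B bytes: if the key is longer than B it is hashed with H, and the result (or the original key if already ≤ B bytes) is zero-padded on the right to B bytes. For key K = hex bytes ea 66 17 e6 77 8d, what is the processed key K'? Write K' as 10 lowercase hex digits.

|K| = 6 > B = 5, so first hash the key.
H(K): sum = 234+102+23+230+119+141 = 849 → 03 51.
Zero-pad H(K) = 03 51 to 5 bytes: K' = 03 51 00 00 00.

0351000000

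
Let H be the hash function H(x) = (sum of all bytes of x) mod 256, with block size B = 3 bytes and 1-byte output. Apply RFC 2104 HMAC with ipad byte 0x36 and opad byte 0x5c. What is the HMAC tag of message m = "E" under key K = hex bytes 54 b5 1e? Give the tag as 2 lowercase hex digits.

85

Key hex bytes 54 b5 1e is exactly B = 3 bytes: K' = 54 b5 1e.
K' ⊕ ipad = 62 83 28.  K' ⊕ opad = 08 e9 42.
Inner input = (K'⊕ipad) ∥ m = 62 83 28 ∥ 45.
Inner hash: sum = 98+131+40+69 = 338; mod 256 = 82 → 52.
Outer input = (K'⊕opad) ∥ inner = 08 e9 42 ∥ 52.
Outer hash (tag): sum = 8+233+66+82 = 389; mod 256 = 133 → 85.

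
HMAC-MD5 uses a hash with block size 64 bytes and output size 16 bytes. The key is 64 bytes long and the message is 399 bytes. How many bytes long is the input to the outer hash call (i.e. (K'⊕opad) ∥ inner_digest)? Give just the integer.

80

Key is 64 ≤ 64 bytes, zero-padded: |K'| = 64.
Outer input = (K'⊕opad) ∥ H(inner) → 64 + 16 = 80 bytes.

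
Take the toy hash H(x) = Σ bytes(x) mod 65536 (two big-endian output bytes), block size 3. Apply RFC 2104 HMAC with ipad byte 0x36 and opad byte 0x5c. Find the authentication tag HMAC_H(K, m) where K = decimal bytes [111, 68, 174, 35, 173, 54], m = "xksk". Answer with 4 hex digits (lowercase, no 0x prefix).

Key decimal bytes [111, 68, 174, 35, 173, 54] = 6f 44 ae 23 ad 36 is 6 bytes > B = 3, so hash it first: H(key) = 02 67, then zero-pad to 3 bytes: K' = 02 67 00.
K' ⊕ ipad = 34 51 36.  K' ⊕ opad = 5e 3b 5c.
Inner input = (K'⊕ipad) ∥ m = 34 51 36 ∥ 78 6b 73 6b.
Inner hash: sum = 52+81+54+120+107+115+107 = 636 → 02 7c.
Outer input = (K'⊕opad) ∥ inner = 5e 3b 5c ∥ 02 7c.
Outer hash (tag): sum = 94+59+92+2+124 = 371 → 01 73.

0173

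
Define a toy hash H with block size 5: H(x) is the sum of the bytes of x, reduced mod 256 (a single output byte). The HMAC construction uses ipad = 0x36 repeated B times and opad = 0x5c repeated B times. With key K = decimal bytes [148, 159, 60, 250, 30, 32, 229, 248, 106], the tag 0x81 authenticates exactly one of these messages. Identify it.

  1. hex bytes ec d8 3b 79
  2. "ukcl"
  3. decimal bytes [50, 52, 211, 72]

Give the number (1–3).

Key decimal bytes [148, 159, 60, 250, 30, 32, 229, 248, 106] = 94 9f 3c fa 1e 20 e5 f8 6a is 9 bytes > B = 5, so hash it first: H(key) = ee, then zero-pad to 5 bytes: K' = ee 00 00 00 00.
K' ⊕ ipad = d8 36 36 36 36; K' ⊕ opad = b2 5c 5c 5c 5c.
m1: inner = H(d8 36 36 36 36 ec d8 3b 79) = 28; tag = H(b2 5c 5c 5c 5c 28) = 4a
m2: inner = H(d8 36 36 36 36 75 6b 63 6c) = 5f; tag = H(b2 5c 5c 5c 5c 5f) = 81 ← matches
m3: inner = H(d8 36 36 36 36 32 34 d3 48) = 31; tag = H(b2 5c 5c 5c 5c 31) = 53

2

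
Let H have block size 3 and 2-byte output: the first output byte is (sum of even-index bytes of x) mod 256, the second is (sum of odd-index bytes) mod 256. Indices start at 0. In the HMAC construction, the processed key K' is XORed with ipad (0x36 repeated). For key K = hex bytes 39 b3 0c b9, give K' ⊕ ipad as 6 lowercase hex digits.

735a36

Key hex bytes 39 b3 0c b9 is 4 bytes > B = 3, so hash it first: H(key) = 45 6c, then zero-pad to 3 bytes: K' = 45 6c 00.
XOR each byte with 0x36: 45⊕36=73, 6c⊕36=5a, 00⊕36=36.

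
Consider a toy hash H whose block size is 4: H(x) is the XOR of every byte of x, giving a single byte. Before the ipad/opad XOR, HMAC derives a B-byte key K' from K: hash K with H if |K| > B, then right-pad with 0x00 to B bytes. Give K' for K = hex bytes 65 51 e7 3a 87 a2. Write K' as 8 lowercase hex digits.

cc000000

|K| = 6 > B = 4, so first hash the key.
H(K): XOR 65⊕51⊕e7⊕3a⊕87⊕a2 = cc.
Zero-pad H(K) = cc to 4 bytes: K' = cc 00 00 00.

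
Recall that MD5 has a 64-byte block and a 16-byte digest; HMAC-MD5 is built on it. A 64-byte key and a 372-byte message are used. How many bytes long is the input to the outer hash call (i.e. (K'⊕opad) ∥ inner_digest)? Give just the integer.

Key is 64 ≤ 64 bytes, zero-padded: |K'| = 64.
Outer input = (K'⊕opad) ∥ H(inner) → 64 + 16 = 80 bytes.

80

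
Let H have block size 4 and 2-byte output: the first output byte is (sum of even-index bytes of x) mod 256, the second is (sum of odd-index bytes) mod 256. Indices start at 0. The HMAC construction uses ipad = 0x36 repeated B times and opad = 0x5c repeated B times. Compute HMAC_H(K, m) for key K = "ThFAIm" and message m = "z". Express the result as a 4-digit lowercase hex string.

Key "ThFAIm" = 54 68 46 41 49 6d is 6 bytes > B = 4, so hash it first: H(key) = e3 16, then zero-pad to 4 bytes: K' = e3 16 00 00.
K' ⊕ ipad = d5 20 36 36.  K' ⊕ opad = bf 4a 5c 5c.
Inner input = (K'⊕ipad) ∥ m = d5 20 36 36 ∥ 7a.
Inner hash: even-index sum = 389 mod 256 = 133; odd-index sum = 86 mod 256 = 86 → 85 56.
Outer input = (K'⊕opad) ∥ inner = bf 4a 5c 5c ∥ 85 56.
Outer hash (tag): even-index sum = 416 mod 256 = 160; odd-index sum = 252 mod 256 = 252 → a0 fc.

a0fc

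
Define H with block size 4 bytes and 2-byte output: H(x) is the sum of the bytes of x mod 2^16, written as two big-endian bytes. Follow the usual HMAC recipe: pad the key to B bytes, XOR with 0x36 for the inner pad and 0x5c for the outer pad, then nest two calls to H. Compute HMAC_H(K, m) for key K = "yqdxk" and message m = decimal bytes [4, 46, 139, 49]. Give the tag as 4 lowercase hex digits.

0219

Key "yqdxk" = 79 71 64 78 6b is 5 bytes > B = 4, so hash it first: H(key) = 02 31, then zero-pad to 4 bytes: K' = 02 31 00 00.
K' ⊕ ipad = 34 07 36 36.  K' ⊕ opad = 5e 6d 5c 5c.
Inner input = (K'⊕ipad) ∥ m = 34 07 36 36 ∥ 04 2e 8b 31.
Inner hash: sum = 52+7+54+54+4+46+139+49 = 405 → 01 95.
Outer input = (K'⊕opad) ∥ inner = 5e 6d 5c 5c ∥ 01 95.
Outer hash (tag): sum = 94+109+92+92+1+149 = 537 → 02 19.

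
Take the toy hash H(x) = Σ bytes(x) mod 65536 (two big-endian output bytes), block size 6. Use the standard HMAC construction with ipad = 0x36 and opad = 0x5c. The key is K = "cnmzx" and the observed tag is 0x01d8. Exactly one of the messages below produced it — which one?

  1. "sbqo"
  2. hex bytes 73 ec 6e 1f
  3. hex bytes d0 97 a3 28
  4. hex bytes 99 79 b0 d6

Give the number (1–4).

Key "cnmzx" = 63 6e 6d 7a 78 is 5 bytes ≤ B = 6; zero-pad to 6 bytes: K' = 63 6e 6d 7a 78 00.
K' ⊕ ipad = 55 58 5b 4c 4e 36; K' ⊕ opad = 3f 32 31 26 24 5c.
m1: inner = H(55 58 5b 4c 4e 36 73 62 71 6f) = 03 8d; tag = H(3f 32 31 26 24 5c 03 8d) = 01d8 ← matches
m2: inner = H(55 58 5b 4c 4e 36 73 ec 6e 1f) = 03 c4; tag = H(3f 32 31 26 24 5c 03 c4) = 020f
m3: inner = H(55 58 5b 4c 4e 36 d0 97 a3 28) = 04 0a; tag = H(3f 32 31 26 24 5c 04 0a) = 0156
m4: inner = H(55 58 5b 4c 4e 36 99 79 b0 d6) = 04 70; tag = H(3f 32 31 26 24 5c 04 70) = 01bc

1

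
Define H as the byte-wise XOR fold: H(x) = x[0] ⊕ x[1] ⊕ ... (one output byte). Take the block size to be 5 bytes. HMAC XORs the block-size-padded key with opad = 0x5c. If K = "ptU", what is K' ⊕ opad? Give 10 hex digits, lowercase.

Key "ptU" = 70 74 55 is 3 bytes ≤ B = 5; zero-pad to 5 bytes: K' = 70 74 55 00 00.
XOR each byte with 0x5c: 70⊕5c=2c, 74⊕5c=28, 55⊕5c=09, 00⊕5c=5c, 00⊕5c=5c.

2c28095c5c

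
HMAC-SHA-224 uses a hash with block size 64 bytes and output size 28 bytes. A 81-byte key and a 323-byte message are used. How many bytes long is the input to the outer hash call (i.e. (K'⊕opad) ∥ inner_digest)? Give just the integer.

92

Key is 81 > 64 bytes, so it is hashed to 28 bytes then zero-padded to 64: |K'| = 64.
Outer input = (K'⊕opad) ∥ H(inner) → 64 + 28 = 92 bytes.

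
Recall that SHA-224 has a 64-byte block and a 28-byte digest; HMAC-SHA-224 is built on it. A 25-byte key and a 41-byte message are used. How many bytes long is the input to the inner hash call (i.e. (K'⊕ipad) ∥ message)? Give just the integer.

Key is 25 ≤ 64 bytes, zero-padded: |K'| = 64.
Inner input = (K'⊕ipad) ∥ m → 64 + 41 = 105 bytes.

105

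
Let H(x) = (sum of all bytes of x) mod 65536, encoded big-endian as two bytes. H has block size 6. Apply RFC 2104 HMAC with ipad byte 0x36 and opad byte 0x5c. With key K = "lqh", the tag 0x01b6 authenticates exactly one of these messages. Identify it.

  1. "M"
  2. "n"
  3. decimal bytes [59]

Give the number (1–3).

Key "lqh" = 6c 71 68 is 3 bytes ≤ B = 6; zero-pad to 6 bytes: K' = 6c 71 68 00 00 00.
K' ⊕ ipad = 5a 47 5e 36 36 36; K' ⊕ opad = 30 2d 34 5c 5c 5c.
m1: inner = H(5a 47 5e 36 36 36 4d) = 01 ee; tag = H(30 2d 34 5c 5c 5c 01 ee) = 0294
m2: inner = H(5a 47 5e 36 36 36 6e) = 02 0f; tag = H(30 2d 34 5c 5c 5c 02 0f) = 01b6 ← matches
m3: inner = H(5a 47 5e 36 36 36 3b) = 01 dc; tag = H(30 2d 34 5c 5c 5c 01 dc) = 0282

2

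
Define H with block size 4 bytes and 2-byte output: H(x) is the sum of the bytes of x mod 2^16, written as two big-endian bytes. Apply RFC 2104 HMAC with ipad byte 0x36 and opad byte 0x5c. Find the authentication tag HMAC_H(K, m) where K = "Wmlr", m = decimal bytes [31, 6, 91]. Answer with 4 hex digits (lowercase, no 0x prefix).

0175

Key "Wmlr" = 57 6d 6c 72 is exactly B = 4 bytes: K' = 57 6d 6c 72.
K' ⊕ ipad = 61 5b 5a 44.  K' ⊕ opad = 0b 31 30 2e.
Inner input = (K'⊕ipad) ∥ m = 61 5b 5a 44 ∥ 1f 06 5b.
Inner hash: sum = 97+91+90+68+31+6+91 = 474 → 01 da.
Outer input = (K'⊕opad) ∥ inner = 0b 31 30 2e ∥ 01 da.
Outer hash (tag): sum = 11+49+48+46+1+218 = 373 → 01 75.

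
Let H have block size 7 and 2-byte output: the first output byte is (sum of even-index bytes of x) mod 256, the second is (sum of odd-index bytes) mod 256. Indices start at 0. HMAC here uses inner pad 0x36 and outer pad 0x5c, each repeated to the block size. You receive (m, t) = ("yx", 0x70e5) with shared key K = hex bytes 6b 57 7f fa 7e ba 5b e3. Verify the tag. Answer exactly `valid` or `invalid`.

invalid

Key hex bytes 6b 57 7f fa 7e ba 5b e3 is 8 bytes > B = 7, so hash it first: H(key) = c3 ee, then zero-pad to 7 bytes: K' = c3 ee 00 00 00 00 00.
K' ⊕ ipad = f5 d8 36 36 36 36 36; K' ⊕ opad = 9f b2 5c 5c 5c 5c 5c.
Inner hash: even-index sum = 527 mod 256 = 15; odd-index sum = 445 mod 256 = 189 → 0f bd.
Outer hash (recomputed tag): even-index sum = 624 mod 256 = 112; odd-index sum = 377 mod 256 = 121 → 70 79.
Recomputed tag = 7079; claimed = 70e5 → mismatch.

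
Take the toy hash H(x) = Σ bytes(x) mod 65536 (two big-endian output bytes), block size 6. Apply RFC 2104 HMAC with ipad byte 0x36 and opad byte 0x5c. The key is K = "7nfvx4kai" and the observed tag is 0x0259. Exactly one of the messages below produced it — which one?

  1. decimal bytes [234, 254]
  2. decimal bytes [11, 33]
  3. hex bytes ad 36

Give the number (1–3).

1

Key "7nfvx4kai" = 37 6e 66 76 78 34 6b 61 69 is 9 bytes > B = 6, so hash it first: H(key) = 03 62, then zero-pad to 6 bytes: K' = 03 62 00 00 00 00.
K' ⊕ ipad = 35 54 36 36 36 36; K' ⊕ opad = 5f 3e 5c 5c 5c 5c.
m1: inner = H(35 54 36 36 36 36 ea fe) = 03 49; tag = H(5f 3e 5c 5c 5c 5c 03 49) = 0259 ← matches
m2: inner = H(35 54 36 36 36 36 0b 21) = 01 8d; tag = H(5f 3e 5c 5c 5c 5c 01 8d) = 029b
m3: inner = H(35 54 36 36 36 36 ad 36) = 02 44; tag = H(5f 3e 5c 5c 5c 5c 02 44) = 0253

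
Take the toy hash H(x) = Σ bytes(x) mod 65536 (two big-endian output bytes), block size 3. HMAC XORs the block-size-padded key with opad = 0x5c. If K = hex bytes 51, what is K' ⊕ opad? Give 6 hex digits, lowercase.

0d5c5c

Key hex bytes 51 is 1 byte ≤ B = 3; zero-pad to 3 bytes: K' = 51 00 00.
XOR each byte with 0x5c: 51⊕5c=0d, 00⊕5c=5c, 00⊕5c=5c.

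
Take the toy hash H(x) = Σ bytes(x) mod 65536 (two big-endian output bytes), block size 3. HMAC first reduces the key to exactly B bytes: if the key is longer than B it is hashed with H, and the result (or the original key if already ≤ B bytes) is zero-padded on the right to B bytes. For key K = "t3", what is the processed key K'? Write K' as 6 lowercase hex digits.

743300

Key "t3" = 74 33 is 2 bytes ≤ B = 3; zero-pad to 3 bytes: K' = 74 33 00.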